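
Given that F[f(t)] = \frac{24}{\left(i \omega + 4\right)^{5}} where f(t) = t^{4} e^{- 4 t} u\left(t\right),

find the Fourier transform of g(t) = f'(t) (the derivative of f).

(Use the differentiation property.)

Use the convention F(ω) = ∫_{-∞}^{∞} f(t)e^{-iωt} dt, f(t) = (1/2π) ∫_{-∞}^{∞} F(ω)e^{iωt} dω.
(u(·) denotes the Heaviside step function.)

F[g](ω) = \frac{24 i \omega}{\left(i \omega + 4\right)^{5}}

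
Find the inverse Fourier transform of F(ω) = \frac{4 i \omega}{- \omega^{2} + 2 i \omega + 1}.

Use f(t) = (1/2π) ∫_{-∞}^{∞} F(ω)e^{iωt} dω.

f(t) = 4 \left(1 - t\right) e^{- t} u\left(t\right)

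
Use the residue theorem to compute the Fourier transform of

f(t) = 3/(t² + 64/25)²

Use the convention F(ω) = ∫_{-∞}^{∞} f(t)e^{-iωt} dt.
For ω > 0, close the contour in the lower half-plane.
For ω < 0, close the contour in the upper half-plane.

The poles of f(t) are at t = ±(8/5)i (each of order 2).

Let g(z) = f(z)e^{-iωz}; for large |z| the factor e^{-iωz} decays in the lower half-plane when ω > 0 and in the upper half-plane when ω < 0.

Case ω > 0 (lower half-plane, clockwise contour ⇒ F(ω) = -2πi·ΣRes):
  Res_{z = - \frac{8 i}{5}} g(z) = \frac{75 i \left(8 \omega + 5\right) e^{- \frac{8 \omega}{5}}}{2048} (pole of order 2)
  F(ω) = -2πi·ΣRes = \frac{75 \pi \left(8 \omega + 5\right) e^{- \frac{8 \omega}{5}}}{1024}

Case ω < 0 (upper half-plane, counterclockwise contour ⇒ F(ω) = +2πi·ΣRes):
  Res_{z = \frac{8 i}{5}} g(z) = \frac{75 i \left(8 \omega - 5\right) e^{\frac{8 \omega}{5}}}{2048} (pole of order 2)
  F(ω) = 2πi·ΣRes = \frac{75 \pi \left(5 - 8 \omega\right) e^{\frac{8 \omega}{5}}}{1024}

Both cases combine into a single formula in |ω|:

F(ω) = \frac{75 \pi \left(8 \left|{\omega}\right| + 5\right) e^{- \frac{8 \left|{\omega}\right|}{5}}}{1024}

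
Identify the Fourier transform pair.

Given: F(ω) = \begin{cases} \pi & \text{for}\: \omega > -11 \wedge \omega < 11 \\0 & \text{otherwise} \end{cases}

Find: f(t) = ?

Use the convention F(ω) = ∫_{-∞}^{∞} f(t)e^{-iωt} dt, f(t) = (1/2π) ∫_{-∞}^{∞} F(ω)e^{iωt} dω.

f(t) = \frac{\sin{\left(11 t \right)}}{t}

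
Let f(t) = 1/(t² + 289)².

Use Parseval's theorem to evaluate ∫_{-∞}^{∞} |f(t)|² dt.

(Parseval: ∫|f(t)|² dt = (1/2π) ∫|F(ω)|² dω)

∫|f(t)|² dt = \frac{5 \pi}{6565418768}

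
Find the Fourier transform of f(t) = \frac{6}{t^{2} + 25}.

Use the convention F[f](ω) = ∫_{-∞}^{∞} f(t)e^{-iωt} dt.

F(ω) = \frac{6 \pi e^{- 5 \left|{\omega}\right|}}{5}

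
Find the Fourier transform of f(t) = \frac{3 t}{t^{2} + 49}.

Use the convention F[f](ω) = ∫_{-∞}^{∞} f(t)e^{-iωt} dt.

F(ω) = - 3 i \pi e^{- 7 \left|{\omega}\right|} \operatorname{sign}{\left(\omega \right)}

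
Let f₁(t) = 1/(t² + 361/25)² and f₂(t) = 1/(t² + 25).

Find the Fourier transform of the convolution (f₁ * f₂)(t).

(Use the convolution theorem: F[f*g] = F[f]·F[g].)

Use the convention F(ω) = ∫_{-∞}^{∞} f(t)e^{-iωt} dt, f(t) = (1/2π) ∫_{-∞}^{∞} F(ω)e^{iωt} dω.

F[f₁*f₂](ω) = \frac{5 \pi^{2} \left(19 \left|{\omega}\right| + 5\right) e^{- \frac{44 \left|{\omega}\right|}{5}}}{13718}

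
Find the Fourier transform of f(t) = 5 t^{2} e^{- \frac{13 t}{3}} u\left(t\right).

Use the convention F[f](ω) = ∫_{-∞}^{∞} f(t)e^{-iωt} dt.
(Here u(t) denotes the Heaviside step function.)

F(ω) = \frac{270}{\left(3 i \omega + 13\right)^{3}}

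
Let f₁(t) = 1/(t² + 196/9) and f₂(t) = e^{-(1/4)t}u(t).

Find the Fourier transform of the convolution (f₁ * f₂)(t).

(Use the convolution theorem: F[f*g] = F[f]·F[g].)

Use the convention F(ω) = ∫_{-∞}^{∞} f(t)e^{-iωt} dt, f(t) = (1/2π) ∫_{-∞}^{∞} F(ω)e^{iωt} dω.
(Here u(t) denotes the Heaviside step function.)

F[f₁*f₂](ω) = \frac{6 \pi e^{- \frac{14 \left|{\omega}\right|}{3}}}{7 \left(4 i \omega + 1\right)}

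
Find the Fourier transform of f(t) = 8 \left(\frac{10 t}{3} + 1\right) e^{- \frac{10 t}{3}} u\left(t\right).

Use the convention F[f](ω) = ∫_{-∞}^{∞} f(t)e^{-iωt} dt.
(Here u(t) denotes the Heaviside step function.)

F(ω) = \frac{24 \left(- 3 i \omega - 20\right)}{9 \omega^{2} - 60 i \omega - 100}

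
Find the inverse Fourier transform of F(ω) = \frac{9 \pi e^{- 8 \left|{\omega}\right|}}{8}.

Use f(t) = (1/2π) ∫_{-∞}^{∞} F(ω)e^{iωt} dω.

f(t) = \frac{9}{t^{2} + 64}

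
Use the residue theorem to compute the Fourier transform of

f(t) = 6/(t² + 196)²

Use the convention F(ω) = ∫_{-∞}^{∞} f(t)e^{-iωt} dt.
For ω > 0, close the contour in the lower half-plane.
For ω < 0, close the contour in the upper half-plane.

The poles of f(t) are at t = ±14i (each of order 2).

Let g(z) = f(z)e^{-iωz}; for large |z| the factor e^{-iωz} decays in the lower half-plane when ω > 0 and in the upper half-plane when ω < 0.

Case ω > 0 (lower half-plane, clockwise contour ⇒ F(ω) = -2πi·ΣRes):
  Res_{z = - 14 i} g(z) = \frac{3 i \left(14 \omega + 1\right) e^{- 14 \omega}}{5488} (pole of order 2)
  F(ω) = -2πi·ΣRes = \frac{3 \pi \left(14 \omega + 1\right) e^{- 14 \omega}}{2744}

Case ω < 0 (upper half-plane, counterclockwise contour ⇒ F(ω) = +2πi·ΣRes):
  Res_{z = 14 i} g(z) = \frac{3 i \left(14 \omega - 1\right) e^{14 \omega}}{5488} (pole of order 2)
  F(ω) = 2πi·ΣRes = \frac{3 \pi \left(1 - 14 \omega\right) e^{14 \omega}}{2744}

Both cases combine into a single formula in |ω|:

F(ω) = \frac{3 \pi \left(14 \left|{\omega}\right| + 1\right) e^{- 14 \left|{\omega}\right|}}{2744}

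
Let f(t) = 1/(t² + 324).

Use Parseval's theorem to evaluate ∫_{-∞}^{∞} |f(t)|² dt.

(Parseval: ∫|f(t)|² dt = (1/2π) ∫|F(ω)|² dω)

∫|f(t)|² dt = \frac{\pi}{11664}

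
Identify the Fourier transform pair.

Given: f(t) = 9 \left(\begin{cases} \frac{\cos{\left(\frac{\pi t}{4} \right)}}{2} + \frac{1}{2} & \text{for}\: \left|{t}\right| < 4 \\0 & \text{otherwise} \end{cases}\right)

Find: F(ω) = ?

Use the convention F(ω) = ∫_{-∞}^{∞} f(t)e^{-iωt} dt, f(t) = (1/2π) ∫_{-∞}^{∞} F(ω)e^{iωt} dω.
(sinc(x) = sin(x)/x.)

F(ω) = - \frac{36 \pi^{2} \operatorname{sinc}{\left(4 \omega \right)}}{16 \omega^{2} - \pi^{2}}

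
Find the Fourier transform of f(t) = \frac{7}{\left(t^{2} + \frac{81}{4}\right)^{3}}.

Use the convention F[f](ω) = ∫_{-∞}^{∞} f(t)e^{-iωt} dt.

F(ω) = \frac{7 \pi \left(27 \omega^{2} + 18 \left|{\omega}\right| + 4\right) e^{- \frac{9 \left|{\omega}\right|}{2}}}{19683}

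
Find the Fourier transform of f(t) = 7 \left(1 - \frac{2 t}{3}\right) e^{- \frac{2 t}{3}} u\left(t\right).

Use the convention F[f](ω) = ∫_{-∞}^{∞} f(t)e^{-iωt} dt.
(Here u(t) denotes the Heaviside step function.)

F(ω) = \frac{63 i \omega}{- 9 \omega^{2} + 12 i \omega + 4}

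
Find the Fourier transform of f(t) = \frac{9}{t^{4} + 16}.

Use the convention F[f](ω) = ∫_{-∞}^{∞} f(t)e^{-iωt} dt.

F(ω) = \frac{9 \pi e^{- \sqrt{2} \left|{\omega}\right|} \sin{\left(\sqrt{2} \left|{\omega}\right| + \frac{\pi}{4} \right)}}{8}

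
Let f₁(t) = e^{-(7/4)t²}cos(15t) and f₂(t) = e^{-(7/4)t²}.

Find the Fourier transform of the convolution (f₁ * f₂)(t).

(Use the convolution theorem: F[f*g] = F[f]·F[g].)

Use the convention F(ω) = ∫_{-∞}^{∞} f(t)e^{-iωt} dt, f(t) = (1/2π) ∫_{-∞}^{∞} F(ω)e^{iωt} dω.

F[f₁*f₂](ω) = \frac{2 \pi \left(e^{\frac{60 \omega}{7}} + 1\right) e^{- \frac{2 \omega^{2}}{7} - \frac{30 \omega}{7} - \frac{225}{7}}}{7}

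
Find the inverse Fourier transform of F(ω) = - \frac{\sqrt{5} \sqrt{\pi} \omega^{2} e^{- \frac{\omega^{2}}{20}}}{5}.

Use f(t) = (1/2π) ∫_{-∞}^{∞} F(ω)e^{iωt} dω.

f(t) = 5 \left(20 t^{2} - 2\right) e^{- 5 t^{2}}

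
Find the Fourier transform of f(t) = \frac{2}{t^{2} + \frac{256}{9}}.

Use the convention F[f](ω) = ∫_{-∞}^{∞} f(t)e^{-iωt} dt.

F(ω) = \frac{3 \pi e^{- \frac{16 \left|{\omega}\right|}{3}}}{8}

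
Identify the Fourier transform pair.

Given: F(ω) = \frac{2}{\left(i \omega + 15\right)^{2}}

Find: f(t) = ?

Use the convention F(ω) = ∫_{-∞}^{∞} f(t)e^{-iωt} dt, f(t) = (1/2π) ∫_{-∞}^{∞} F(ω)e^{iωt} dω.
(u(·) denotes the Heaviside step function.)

f(t) = 2 t e^{- 15 t} u\left(t\right)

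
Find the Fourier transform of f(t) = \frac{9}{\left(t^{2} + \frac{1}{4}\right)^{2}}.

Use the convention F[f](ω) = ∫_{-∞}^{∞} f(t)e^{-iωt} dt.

F(ω) = 18 \pi \left(\left|{\omega}\right| + 2\right) e^{- \frac{\left|{\omega}\right|}{2}}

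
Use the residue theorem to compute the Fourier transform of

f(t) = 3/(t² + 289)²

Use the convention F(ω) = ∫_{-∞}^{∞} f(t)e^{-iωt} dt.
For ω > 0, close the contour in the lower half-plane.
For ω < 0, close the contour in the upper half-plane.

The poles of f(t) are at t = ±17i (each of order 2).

Let g(z) = f(z)e^{-iωz}; for large |z| the factor e^{-iωz} decays in the lower half-plane when ω > 0 and in the upper half-plane when ω < 0.

Case ω > 0 (lower half-plane, clockwise contour ⇒ F(ω) = -2πi·ΣRes):
  Res_{z = - 17 i} g(z) = \frac{3 i \left(17 \omega + 1\right) e^{- 17 \omega}}{19652} (pole of order 2)
  F(ω) = -2πi·ΣRes = \frac{3 \pi \left(17 \omega + 1\right) e^{- 17 \omega}}{9826}

Case ω < 0 (upper half-plane, counterclockwise contour ⇒ F(ω) = +2πi·ΣRes):
  Res_{z = 17 i} g(z) = \frac{3 i \left(17 \omega - 1\right) e^{17 \omega}}{19652} (pole of order 2)
  F(ω) = 2πi·ΣRes = \frac{3 \pi \left(1 - 17 \omega\right) e^{17 \omega}}{9826}

Both cases combine into a single formula in |ω|:

F(ω) = \frac{3 \pi \left(17 \left|{\omega}\right| + 1\right) e^{- 17 \left|{\omega}\right|}}{9826}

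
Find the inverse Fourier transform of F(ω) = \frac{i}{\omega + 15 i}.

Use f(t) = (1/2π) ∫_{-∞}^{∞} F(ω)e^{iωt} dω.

f(t) = e^{15 t} u\left(- t\right)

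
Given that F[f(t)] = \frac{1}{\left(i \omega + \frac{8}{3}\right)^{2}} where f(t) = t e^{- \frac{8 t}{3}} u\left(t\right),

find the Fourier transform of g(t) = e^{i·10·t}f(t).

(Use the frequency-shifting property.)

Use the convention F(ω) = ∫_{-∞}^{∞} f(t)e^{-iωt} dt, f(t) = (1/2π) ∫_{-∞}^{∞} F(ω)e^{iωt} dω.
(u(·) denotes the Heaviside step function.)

F[g](ω) = \frac{9}{\left(3 i \left(\omega - 10\right) + 8\right)^{2}}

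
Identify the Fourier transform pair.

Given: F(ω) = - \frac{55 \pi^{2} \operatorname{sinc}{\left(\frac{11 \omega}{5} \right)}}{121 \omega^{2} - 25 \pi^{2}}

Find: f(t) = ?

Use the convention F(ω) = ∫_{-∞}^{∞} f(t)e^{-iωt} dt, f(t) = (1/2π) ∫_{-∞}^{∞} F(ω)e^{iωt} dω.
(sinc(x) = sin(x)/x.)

f(t) = \begin{cases} \cos^{2}{\left(\frac{5 \pi t}{22} \right)} & \text{for}\: \left|{t}\right| < \frac{11}{5} \\0 & \text{otherwise} \end{cases}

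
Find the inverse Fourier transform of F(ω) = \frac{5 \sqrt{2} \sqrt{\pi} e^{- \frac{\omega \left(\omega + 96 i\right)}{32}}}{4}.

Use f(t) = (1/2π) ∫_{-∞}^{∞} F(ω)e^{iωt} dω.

f(t) = 5 e^{- 8 \left(t - 3\right)^{2}}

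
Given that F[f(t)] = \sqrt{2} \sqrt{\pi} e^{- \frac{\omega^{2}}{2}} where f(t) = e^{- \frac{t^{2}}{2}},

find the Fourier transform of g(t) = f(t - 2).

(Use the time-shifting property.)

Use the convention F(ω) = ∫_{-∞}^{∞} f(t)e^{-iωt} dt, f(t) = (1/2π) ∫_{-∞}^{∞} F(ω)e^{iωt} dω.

F[g](ω) = \sqrt{2} \sqrt{\pi} e^{- \frac{\omega \left(\omega + 4 i\right)}{2}}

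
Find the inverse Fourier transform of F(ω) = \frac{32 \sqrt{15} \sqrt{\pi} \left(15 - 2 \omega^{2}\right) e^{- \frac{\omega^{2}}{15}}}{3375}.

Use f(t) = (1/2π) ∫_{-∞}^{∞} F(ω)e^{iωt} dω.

f(t) = 8 t^{2} e^{- \frac{15 t^{2}}{4}}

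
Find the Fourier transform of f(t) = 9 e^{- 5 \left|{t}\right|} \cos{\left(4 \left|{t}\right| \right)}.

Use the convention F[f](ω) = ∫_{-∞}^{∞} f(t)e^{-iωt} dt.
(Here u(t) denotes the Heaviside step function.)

F(ω) = \frac{90 \left(\omega^{2} + 41\right)}{\omega^{4} + 18 \omega^{2} + 1681}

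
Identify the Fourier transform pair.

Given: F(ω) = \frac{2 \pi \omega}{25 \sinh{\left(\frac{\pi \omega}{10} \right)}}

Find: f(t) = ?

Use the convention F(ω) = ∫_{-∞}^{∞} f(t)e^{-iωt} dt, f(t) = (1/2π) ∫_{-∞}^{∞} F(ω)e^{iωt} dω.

f(t) = \frac{2}{\cosh^{2}{\left(5 t \right)}}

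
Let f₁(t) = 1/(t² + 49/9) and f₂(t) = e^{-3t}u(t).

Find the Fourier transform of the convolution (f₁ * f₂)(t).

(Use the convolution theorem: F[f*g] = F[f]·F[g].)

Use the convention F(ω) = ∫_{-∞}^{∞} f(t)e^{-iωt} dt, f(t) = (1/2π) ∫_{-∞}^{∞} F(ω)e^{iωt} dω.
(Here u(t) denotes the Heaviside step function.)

F[f₁*f₂](ω) = \frac{3 \pi e^{- \frac{7 \left|{\omega}\right|}{3}}}{7 \left(i \omega + 3\right)}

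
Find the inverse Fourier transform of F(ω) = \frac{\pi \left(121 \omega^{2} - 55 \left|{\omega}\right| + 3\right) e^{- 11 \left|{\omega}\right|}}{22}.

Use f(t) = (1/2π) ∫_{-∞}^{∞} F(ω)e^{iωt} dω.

f(t) = \frac{4 t^{4}}{\left(t^{2} + 121\right)^{3}}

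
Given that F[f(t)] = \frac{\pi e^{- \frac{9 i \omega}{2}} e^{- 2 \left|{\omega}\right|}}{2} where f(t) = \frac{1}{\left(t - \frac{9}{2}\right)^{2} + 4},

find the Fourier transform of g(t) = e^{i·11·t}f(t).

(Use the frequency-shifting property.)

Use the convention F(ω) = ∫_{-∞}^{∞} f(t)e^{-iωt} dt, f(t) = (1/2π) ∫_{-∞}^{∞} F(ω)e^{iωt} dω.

F[g](ω) = \frac{\pi e^{- \frac{9 i \left(\omega - 11\right)}{2} - 2 \left|{\omega - 11}\right|}}{2}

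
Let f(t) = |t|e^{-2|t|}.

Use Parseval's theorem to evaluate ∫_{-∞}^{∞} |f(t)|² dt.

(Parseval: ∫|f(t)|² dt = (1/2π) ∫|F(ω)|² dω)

∫|f(t)|² dt = \frac{1}{16}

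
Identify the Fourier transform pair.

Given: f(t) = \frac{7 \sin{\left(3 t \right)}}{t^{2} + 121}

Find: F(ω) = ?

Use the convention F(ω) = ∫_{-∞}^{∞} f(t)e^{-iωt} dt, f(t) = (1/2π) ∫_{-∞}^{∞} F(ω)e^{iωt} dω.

F(ω) = \frac{7 i \pi e^{- 11 \left|{\omega + 3}\right|}}{22} - \frac{7 i \pi e^{- 11 \left|{\omega - 3}\right|}}{22}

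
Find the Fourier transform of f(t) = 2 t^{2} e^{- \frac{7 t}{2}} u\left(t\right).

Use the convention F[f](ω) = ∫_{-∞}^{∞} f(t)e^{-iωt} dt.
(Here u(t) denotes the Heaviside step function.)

F(ω) = \frac{32}{\left(2 i \omega + 7\right)^{3}}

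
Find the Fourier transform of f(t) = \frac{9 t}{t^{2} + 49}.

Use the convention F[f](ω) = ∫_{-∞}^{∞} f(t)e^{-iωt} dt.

F(ω) = - 9 i \pi e^{- 7 \left|{\omega}\right|} \operatorname{sign}{\left(\omega \right)}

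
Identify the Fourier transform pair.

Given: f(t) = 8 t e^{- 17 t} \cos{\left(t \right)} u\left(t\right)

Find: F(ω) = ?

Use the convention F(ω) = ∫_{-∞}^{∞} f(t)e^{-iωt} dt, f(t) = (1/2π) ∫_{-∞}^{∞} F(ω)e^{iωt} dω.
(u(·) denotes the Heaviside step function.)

F(ω) = \frac{8 \left(\left(i \omega + 17\right)^{2} - 1\right)}{\left(\left(i \omega + 17\right)^{2} + 1\right)^{2}}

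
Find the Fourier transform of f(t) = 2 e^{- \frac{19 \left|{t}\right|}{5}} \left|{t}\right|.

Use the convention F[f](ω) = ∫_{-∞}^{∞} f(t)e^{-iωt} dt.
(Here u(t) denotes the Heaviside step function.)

F(ω) = \frac{100 \left(361 - 25 \omega^{2}\right)}{\left(25 \omega^{2} + 361\right)^{2}}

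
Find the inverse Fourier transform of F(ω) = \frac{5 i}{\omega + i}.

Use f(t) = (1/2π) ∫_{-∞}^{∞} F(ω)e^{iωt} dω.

f(t) = 5 e^{t} u\left(- t\right)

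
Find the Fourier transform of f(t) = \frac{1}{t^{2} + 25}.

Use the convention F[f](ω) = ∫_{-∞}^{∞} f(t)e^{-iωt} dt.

F(ω) = \frac{\pi e^{- 5 \left|{\omega}\right|}}{5}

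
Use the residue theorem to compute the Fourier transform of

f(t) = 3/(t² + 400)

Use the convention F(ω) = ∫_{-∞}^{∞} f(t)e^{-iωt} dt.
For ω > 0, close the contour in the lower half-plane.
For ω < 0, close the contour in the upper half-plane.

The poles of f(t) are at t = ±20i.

Let g(z) = f(z)e^{-iωz}; for large |z| the factor e^{-iωz} decays in the lower half-plane when ω > 0 and in the upper half-plane when ω < 0.

Case ω > 0 (lower half-plane, clockwise contour ⇒ F(ω) = -2πi·ΣRes):
  Res_{z = - 20 i} g(z) = \frac{3 i e^{- 20 \omega}}{40}
  F(ω) = -2πi·ΣRes = \frac{3 \pi e^{- 20 \omega}}{20}

Case ω < 0 (upper half-plane, counterclockwise contour ⇒ F(ω) = +2πi·ΣRes):
  Res_{z = 20 i} g(z) = - \frac{3 i e^{20 \omega}}{40}
  F(ω) = 2πi·ΣRes = \frac{3 \pi e^{20 \omega}}{20}

Both cases combine into a single formula in |ω|:

F(ω) = \frac{3 \pi e^{- 20 \left|{\omega}\right|}}{20}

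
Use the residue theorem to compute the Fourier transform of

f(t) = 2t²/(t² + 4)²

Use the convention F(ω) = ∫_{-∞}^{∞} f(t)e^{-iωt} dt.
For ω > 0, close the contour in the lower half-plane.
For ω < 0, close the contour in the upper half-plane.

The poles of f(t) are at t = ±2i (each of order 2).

Let g(z) = f(z)e^{-iωz}; for large |z| the factor e^{-iωz} decays in the lower half-plane when ω > 0 and in the upper half-plane when ω < 0.

Case ω > 0 (lower half-plane, clockwise contour ⇒ F(ω) = -2πi·ΣRes):
  Res_{z = - 2 i} g(z) = \frac{i \left(1 - 2 \omega\right) e^{- 2 \omega}}{4} (pole of order 2)
  F(ω) = -2πi·ΣRes = \frac{\pi \left(1 - 2 \omega\right) e^{- 2 \omega}}{2}

Case ω < 0 (upper half-plane, counterclockwise contour ⇒ F(ω) = +2πi·ΣRes):
  Res_{z = 2 i} g(z) = \frac{i \left(- 2 \omega - 1\right) e^{2 \omega}}{4} (pole of order 2)
  F(ω) = 2πi·ΣRes = \frac{\pi \left(2 \omega + 1\right) e^{2 \omega}}{2}

Both cases combine into a single formula in |ω|:

F(ω) = \frac{\pi \left(1 - 2 \left|{\omega}\right|\right) e^{- 2 \left|{\omega}\right|}}{2}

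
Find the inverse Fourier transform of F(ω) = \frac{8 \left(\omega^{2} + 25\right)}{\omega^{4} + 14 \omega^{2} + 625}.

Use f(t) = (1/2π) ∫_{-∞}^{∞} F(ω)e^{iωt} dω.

f(t) = e^{- 4 \left|{t}\right|} \cos{\left(3 \left|{t}\right| \right)}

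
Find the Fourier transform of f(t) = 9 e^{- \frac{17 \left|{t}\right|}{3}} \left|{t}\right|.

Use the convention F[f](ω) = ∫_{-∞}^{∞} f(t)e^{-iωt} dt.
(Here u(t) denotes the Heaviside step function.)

F(ω) = \frac{162 \left(289 - 9 \omega^{2}\right)}{\left(9 \omega^{2} + 289\right)^{2}}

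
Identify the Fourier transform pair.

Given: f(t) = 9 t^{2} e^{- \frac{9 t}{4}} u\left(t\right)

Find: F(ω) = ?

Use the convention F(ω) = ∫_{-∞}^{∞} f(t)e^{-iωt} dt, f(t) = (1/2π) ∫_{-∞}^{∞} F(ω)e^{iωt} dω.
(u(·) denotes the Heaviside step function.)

F(ω) = \frac{1152}{\left(4 i \omega + 9\right)^{3}}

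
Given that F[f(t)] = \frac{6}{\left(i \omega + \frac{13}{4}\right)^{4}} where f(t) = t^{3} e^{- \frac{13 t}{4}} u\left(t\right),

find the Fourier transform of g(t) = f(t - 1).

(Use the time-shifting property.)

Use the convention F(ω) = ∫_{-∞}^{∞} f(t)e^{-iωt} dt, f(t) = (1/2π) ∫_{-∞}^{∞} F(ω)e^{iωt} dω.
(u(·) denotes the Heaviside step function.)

F[g](ω) = \frac{1536 e^{- i \omega}}{\left(4 i \omega + 13\right)^{4}}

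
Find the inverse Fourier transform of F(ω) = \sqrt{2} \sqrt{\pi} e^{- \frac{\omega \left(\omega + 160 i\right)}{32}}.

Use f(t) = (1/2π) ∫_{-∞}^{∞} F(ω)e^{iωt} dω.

f(t) = 4 e^{- 8 \left(t - 5\right)^{2}}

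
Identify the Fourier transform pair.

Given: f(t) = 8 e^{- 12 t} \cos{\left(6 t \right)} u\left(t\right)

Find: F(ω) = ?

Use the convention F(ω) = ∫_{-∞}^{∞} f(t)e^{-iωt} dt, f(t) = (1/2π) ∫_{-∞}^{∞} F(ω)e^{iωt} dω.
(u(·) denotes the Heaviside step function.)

F(ω) = \frac{8 \left(i \omega + 12\right)}{\left(i \omega + 12\right)^{2} + 36}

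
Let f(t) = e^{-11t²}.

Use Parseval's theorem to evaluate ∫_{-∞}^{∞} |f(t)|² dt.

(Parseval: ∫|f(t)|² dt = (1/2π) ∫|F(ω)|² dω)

∫|f(t)|² dt = \frac{\sqrt{22} \sqrt{\pi}}{22}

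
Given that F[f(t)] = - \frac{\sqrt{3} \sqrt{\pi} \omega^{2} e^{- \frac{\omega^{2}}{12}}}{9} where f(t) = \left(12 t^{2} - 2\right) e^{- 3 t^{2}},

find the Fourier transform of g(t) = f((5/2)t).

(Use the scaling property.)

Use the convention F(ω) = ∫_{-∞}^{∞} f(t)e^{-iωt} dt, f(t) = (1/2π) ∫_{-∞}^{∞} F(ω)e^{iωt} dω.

F[g](ω) = - \frac{8 \sqrt{3} \sqrt{\pi} \omega^{2} e^{- \frac{\omega^{2}}{75}}}{1125}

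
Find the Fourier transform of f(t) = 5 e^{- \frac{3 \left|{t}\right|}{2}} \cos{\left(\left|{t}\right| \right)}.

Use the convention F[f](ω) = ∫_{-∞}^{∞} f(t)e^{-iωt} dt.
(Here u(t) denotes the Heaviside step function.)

F(ω) = \frac{60 \left(4 \omega^{2} + 13\right)}{16 \omega^{4} + 40 \omega^{2} + 169}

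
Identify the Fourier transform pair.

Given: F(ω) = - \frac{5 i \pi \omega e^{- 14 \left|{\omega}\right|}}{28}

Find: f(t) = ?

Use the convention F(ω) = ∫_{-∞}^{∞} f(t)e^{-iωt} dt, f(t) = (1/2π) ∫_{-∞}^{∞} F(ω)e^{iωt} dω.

f(t) = \frac{5 t}{\left(t^{2} + 196\right)^{2}}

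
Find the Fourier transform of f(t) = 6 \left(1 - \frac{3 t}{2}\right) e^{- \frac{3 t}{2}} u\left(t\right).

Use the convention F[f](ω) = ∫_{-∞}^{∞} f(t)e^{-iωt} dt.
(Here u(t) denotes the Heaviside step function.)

F(ω) = \frac{24 i \omega}{- 4 \omega^{2} + 12 i \omega + 9}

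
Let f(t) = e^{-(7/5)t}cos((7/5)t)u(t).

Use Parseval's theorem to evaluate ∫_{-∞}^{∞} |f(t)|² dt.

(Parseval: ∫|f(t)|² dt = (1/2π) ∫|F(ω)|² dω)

∫|f(t)|² dt = \frac{15}{56}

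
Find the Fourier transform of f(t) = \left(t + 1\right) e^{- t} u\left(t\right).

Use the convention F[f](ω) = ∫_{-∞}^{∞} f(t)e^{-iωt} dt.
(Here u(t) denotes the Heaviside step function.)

F(ω) = \frac{- i \omega - 2}{\omega^{2} - 2 i \omega - 1}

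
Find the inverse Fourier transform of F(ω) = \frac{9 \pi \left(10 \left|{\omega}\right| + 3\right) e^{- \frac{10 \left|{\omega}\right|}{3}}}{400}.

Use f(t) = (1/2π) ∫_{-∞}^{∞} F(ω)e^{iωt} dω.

f(t) = \frac{5}{\left(t^{2} + \frac{100}{9}\right)^{2}}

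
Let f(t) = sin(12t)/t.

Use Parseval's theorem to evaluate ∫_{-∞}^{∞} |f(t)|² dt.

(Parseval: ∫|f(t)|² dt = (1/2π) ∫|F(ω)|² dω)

∫|f(t)|² dt = 12 \pi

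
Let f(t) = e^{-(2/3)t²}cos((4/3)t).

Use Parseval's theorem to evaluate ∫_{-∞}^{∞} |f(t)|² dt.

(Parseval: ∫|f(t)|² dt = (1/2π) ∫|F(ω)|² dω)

∫|f(t)|² dt = \frac{\sqrt{3} \sqrt{\pi} \left(1 + e^{\frac{4}{3}}\right)}{4 e^{\frac{4}{3}}}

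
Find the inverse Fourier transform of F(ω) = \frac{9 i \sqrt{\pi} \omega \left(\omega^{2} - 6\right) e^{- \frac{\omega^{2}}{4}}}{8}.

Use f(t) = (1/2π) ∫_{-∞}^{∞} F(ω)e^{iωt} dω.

f(t) = 9 t^{3} e^{- t^{2}}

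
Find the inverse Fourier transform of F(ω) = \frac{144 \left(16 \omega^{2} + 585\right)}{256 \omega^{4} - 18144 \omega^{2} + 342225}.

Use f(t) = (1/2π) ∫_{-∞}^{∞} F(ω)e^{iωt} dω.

f(t) = 6 e^{- \frac{3 \left|{t}\right|}{4}} \cos{\left(6 \left|{t}\right| \right)}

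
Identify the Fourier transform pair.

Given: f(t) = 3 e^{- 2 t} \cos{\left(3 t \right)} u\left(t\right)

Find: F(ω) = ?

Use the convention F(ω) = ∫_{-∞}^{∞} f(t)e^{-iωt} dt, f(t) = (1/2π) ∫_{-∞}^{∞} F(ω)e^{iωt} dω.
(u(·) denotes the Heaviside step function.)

F(ω) = \frac{3 \left(i \omega + 2\right)}{\left(i \omega + 2\right)^{2} + 9}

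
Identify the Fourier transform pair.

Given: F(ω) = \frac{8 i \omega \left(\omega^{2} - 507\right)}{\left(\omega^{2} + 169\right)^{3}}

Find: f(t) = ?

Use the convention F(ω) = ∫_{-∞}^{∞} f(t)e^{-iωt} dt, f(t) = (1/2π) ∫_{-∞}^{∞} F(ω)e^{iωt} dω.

f(t) = 2 t e^{- 13 \left|{t}\right|} \left|{t}\right|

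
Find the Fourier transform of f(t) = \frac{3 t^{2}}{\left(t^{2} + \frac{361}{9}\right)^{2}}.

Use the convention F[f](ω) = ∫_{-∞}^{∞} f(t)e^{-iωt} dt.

F(ω) = \frac{3 \pi \left(3 - 19 \left|{\omega}\right|\right) e^{- \frac{19 \left|{\omega}\right|}{3}}}{38}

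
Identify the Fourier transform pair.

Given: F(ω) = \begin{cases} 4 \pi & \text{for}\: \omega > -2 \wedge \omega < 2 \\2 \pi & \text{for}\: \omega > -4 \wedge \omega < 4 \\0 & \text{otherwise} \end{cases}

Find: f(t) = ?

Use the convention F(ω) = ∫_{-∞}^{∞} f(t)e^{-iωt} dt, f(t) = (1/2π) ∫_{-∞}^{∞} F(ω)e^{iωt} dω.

f(t) = \frac{4 \sin{\left(3 t \right)} \cos{\left(t \right)}}{t}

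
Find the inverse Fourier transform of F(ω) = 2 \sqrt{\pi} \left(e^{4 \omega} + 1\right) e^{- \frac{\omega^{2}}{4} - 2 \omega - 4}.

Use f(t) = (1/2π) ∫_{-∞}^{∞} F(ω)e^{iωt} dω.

f(t) = 4 e^{- t^{2}} \cos{\left(4 t \right)}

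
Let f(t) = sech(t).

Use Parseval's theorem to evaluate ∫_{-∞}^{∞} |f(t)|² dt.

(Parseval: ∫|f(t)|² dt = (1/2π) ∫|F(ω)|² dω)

∫|f(t)|² dt = 2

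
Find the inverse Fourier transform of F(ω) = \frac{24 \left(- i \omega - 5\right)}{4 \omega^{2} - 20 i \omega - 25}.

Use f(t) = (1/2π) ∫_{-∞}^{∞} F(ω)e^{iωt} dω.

f(t) = 6 \left(\frac{5 t}{2} + 1\right) e^{- \frac{5 t}{2}} u\left(t\right)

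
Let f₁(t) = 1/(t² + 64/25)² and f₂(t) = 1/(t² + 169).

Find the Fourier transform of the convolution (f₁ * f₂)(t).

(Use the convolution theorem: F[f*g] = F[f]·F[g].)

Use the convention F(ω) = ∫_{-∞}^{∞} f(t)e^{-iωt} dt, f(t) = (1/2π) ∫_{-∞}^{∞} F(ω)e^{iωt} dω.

F[f₁*f₂](ω) = \frac{25 \pi^{2} \left(8 \left|{\omega}\right| + 5\right) e^{- \frac{73 \left|{\omega}\right|}{5}}}{13312}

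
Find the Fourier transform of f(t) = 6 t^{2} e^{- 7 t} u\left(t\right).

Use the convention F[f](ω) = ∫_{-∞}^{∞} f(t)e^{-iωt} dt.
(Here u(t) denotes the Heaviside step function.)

F(ω) = \frac{12}{\left(i \omega + 7\right)^{3}}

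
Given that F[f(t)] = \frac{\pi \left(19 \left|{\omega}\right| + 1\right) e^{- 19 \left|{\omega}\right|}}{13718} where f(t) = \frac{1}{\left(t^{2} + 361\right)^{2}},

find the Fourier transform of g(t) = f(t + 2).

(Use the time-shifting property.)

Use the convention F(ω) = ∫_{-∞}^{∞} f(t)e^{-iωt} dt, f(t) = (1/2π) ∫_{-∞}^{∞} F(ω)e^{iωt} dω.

F[g](ω) = \frac{\pi \left(19 \left|{\omega}\right| + 1\right) e^{2 i \omega - 19 \left|{\omega}\right|}}{13718}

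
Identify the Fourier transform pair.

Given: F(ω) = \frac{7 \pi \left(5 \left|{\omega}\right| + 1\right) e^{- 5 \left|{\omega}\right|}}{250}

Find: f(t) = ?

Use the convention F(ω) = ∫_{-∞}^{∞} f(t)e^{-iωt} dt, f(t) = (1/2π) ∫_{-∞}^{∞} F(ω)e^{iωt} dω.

f(t) = \frac{7}{\left(t^{2} + 25\right)^{2}}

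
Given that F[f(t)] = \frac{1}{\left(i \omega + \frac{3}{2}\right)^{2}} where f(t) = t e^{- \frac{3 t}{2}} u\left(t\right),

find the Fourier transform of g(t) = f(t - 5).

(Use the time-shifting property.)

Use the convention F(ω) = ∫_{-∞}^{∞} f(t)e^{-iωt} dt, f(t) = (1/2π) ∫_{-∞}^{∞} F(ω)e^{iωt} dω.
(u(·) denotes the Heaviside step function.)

F[g](ω) = \frac{4 e^{- 5 i \omega}}{\left(2 i \omega + 3\right)^{2}}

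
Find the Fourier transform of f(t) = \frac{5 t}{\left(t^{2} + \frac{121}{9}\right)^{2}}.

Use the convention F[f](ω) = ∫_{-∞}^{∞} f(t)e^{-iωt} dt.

F(ω) = - \frac{15 i \pi \omega e^{- \frac{11 \left|{\omega}\right|}{3}}}{22}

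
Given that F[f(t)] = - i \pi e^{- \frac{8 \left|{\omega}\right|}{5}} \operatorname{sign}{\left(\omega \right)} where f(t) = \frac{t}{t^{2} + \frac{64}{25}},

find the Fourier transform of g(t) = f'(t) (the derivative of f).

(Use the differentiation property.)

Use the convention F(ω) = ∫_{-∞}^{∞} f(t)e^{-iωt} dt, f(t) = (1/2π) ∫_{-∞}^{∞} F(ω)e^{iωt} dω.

F[g](ω) = \pi \omega e^{- \frac{8 \left|{\omega}\right|}{5}} \operatorname{sign}{\left(\omega \right)}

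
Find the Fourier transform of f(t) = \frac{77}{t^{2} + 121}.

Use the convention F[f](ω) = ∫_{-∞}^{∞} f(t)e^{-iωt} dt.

F(ω) = 7 \pi e^{- 11 \left|{\omega}\right|}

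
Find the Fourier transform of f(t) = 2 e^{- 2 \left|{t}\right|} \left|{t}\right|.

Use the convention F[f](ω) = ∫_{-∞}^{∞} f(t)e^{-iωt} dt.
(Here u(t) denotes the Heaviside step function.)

F(ω) = \frac{4 \left(4 - \omega^{2}\right)}{\left(\omega^{2} + 4\right)^{2}}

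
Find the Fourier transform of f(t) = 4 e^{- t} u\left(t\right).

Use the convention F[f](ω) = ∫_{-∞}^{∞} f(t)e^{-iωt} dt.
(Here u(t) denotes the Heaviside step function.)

F(ω) = \frac{4}{i \omega + 1}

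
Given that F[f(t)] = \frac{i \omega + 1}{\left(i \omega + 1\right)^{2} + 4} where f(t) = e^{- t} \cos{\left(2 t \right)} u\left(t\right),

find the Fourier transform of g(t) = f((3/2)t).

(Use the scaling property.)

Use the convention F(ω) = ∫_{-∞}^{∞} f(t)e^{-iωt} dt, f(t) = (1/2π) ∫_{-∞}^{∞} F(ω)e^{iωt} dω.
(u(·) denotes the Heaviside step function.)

F[g](ω) = \frac{2 \left(2 i \omega + 3\right)}{\left(2 i \omega + 3\right)^{2} + 36}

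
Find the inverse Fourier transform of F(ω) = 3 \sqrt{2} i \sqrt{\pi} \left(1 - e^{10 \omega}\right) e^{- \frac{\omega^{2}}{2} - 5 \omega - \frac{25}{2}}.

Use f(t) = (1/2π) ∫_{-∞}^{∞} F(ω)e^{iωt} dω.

f(t) = 6 e^{- \frac{t^{2}}{2}} \sin{\left(5 t \right)}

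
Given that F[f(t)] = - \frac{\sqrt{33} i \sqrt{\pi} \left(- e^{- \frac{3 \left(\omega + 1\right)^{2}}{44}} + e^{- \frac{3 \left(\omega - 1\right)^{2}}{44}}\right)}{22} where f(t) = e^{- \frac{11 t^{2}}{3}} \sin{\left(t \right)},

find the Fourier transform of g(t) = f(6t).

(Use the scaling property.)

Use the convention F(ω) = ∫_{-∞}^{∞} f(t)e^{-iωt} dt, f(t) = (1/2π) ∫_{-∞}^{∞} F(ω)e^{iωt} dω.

F[g](ω) = \frac{\sqrt{33} i \sqrt{\pi} \left(1 - e^{\frac{\omega}{22}}\right) e^{- \frac{\omega^{2}}{528} - \frac{\omega}{44} - \frac{3}{44}}}{132}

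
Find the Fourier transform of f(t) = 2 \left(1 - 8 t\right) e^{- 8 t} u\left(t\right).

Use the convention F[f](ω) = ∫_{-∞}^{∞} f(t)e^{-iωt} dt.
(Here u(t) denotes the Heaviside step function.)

F(ω) = \frac{2 i \omega}{- \omega^{2} + 16 i \omega + 64}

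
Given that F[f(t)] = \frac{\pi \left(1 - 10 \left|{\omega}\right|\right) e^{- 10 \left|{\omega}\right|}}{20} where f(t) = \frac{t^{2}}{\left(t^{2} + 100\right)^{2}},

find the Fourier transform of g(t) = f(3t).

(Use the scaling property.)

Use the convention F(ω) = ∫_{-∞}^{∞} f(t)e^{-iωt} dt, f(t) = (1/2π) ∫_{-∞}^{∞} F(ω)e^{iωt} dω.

F[g](ω) = \frac{\pi \left(3 - 10 \left|{\omega}\right|\right) e^{- \frac{10 \left|{\omega}\right|}{3}}}{180}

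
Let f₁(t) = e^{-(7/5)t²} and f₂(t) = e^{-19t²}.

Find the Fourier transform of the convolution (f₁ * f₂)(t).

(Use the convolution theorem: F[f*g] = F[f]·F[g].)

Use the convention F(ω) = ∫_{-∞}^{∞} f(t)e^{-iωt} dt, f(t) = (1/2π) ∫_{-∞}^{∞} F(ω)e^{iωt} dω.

F[f₁*f₂](ω) = \frac{\sqrt{665} \pi e^{- \frac{51 \omega^{2}}{266}}}{133}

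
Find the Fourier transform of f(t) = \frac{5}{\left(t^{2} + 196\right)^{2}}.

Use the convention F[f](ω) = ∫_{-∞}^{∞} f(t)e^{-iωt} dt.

F(ω) = \frac{5 \pi \left(14 \left|{\omega}\right| + 1\right) e^{- 14 \left|{\omega}\right|}}{5488}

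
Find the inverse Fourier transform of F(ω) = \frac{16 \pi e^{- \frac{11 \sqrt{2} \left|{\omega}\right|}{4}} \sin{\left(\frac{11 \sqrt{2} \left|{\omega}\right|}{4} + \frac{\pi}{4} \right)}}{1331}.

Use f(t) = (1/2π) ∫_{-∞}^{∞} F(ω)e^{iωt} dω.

f(t) = \frac{2}{t^{4} + \frac{14641}{16}}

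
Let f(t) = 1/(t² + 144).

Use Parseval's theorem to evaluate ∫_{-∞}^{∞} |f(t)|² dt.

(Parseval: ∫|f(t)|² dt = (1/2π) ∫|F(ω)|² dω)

∫|f(t)|² dt = \frac{\pi}{3456}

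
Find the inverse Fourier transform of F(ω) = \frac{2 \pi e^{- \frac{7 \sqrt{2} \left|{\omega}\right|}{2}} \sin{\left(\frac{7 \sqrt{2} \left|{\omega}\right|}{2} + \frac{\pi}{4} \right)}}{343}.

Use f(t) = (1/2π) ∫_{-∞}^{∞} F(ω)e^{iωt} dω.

f(t) = \frac{2}{t^{4} + 2401}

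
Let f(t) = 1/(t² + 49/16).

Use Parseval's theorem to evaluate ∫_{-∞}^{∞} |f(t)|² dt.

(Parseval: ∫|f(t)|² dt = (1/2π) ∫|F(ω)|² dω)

∫|f(t)|² dt = \frac{32 \pi}{343}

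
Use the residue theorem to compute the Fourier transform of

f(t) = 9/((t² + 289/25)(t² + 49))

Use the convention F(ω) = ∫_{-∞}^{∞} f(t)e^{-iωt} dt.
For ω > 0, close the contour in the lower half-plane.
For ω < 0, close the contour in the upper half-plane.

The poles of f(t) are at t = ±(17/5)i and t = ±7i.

Let g(z) = f(z)e^{-iωz}; for large |z| the factor e^{-iωz} decays in the lower half-plane when ω > 0 and in the upper half-plane when ω < 0.

Case ω > 0 (lower half-plane, clockwise contour ⇒ F(ω) = -2πi·ΣRes):
  Res_{z = - \frac{17 i}{5}} g(z) = \frac{125 i e^{- \frac{17 \omega}{5}}}{3536}
  Res_{z = - 7 i} g(z) = - \frac{25 i e^{- 7 \omega}}{1456}
  F(ω) = -2πi·ΣRes = - \frac{25 \pi e^{- 7 \omega}}{728} + \frac{125 \pi e^{- \frac{17 \omega}{5}}}{1768}

Case ω < 0 (upper half-plane, counterclockwise contour ⇒ F(ω) = +2πi·ΣRes):
  Res_{z = \frac{17 i}{5}} g(z) = - \frac{125 i e^{\frac{17 \omega}{5}}}{3536}
  Res_{z = 7 i} g(z) = \frac{25 i e^{7 \omega}}{1456}
  F(ω) = 2πi·ΣRes = \frac{25 \pi \left(35 e^{\frac{17 \omega}{5}} - 17 e^{7 \omega}\right)}{12376}

Both cases combine into a single formula in |ω|:

F(ω) = - \frac{25 \pi e^{- 7 \left|{\omega}\right|}}{728} + \frac{125 \pi e^{- \frac{17 \left|{\omega}\right|}{5}}}{1768}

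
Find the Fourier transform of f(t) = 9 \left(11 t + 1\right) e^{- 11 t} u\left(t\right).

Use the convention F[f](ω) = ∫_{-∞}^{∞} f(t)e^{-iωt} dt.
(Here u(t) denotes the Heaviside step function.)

F(ω) = \frac{9 \left(- i \omega - 22\right)}{\omega^{2} - 22 i \omega - 121}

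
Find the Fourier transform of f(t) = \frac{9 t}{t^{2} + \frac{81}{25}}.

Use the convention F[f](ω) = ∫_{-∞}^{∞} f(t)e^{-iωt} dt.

F(ω) = - 9 i \pi e^{- \frac{9 \left|{\omega}\right|}{5}} \operatorname{sign}{\left(\omega \right)}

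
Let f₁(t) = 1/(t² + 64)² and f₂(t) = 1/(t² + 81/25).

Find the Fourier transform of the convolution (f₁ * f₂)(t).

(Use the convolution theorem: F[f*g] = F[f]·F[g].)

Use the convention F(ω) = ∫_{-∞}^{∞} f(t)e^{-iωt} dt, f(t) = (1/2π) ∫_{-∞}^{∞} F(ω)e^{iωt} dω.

F[f₁*f₂](ω) = \frac{5 \pi^{2} \left(8 \left|{\omega}\right| + 1\right) e^{- \frac{49 \left|{\omega}\right|}{5}}}{9216}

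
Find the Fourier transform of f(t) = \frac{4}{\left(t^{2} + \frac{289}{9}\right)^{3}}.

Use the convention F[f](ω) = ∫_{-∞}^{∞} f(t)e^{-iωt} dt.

F(ω) = \frac{27 \pi \left(289 \omega^{2} + 153 \left|{\omega}\right| + 27\right) e^{- \frac{17 \left|{\omega}\right|}{3}}}{2839714}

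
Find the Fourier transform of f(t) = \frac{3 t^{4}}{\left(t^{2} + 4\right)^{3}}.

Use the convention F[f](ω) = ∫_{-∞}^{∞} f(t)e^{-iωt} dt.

F(ω) = \frac{3 \pi \left(4 \omega^{2} - 10 \left|{\omega}\right| + 3\right) e^{- 2 \left|{\omega}\right|}}{16}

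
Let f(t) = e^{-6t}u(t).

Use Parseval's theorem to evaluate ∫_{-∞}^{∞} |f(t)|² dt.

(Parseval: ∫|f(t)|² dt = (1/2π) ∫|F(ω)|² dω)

∫|f(t)|² dt = \frac{1}{12}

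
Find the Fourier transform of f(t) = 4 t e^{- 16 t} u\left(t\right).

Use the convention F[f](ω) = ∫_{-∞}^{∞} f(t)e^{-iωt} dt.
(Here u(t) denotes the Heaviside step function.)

F(ω) = \frac{4}{\left(i \omega + 16\right)^{2}}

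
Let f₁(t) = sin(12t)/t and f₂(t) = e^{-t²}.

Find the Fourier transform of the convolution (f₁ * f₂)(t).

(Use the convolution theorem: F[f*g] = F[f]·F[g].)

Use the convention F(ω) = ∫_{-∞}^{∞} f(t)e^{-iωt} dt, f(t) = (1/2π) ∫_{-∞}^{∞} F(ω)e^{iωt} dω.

F[f₁*f₂](ω) = \begin{cases} \pi^{\frac{3}{2}} e^{- \frac{\omega^{2}}{4}} & \text{for}\: \omega > -12 \wedge \omega < 12 \\0 & \text{otherwise} \end{cases}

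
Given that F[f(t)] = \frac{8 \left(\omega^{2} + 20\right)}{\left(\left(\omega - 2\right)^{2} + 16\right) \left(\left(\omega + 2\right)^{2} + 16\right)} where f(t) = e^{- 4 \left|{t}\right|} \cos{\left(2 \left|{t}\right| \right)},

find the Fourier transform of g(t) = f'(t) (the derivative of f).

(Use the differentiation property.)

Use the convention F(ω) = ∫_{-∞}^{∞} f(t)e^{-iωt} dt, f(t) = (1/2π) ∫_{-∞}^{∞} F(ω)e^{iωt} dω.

F[g](ω) = \frac{8 i \omega \left(\omega^{2} + 20\right)}{\omega^{4} + 24 \omega^{2} + 400}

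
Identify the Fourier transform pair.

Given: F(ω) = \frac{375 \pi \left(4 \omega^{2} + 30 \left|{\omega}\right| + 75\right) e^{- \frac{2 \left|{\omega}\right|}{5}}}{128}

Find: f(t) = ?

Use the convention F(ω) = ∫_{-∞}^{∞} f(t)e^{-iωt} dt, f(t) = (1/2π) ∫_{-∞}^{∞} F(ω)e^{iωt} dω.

f(t) = \frac{6}{\left(t^{2} + \frac{4}{25}\right)^{3}}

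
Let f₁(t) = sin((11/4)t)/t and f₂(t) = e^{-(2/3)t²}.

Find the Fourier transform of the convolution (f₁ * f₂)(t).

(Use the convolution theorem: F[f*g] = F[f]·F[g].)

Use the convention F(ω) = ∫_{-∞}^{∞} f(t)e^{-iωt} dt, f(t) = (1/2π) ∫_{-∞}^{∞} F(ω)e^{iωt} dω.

F[f₁*f₂](ω) = \begin{cases} \frac{\sqrt{6} \pi^{\frac{3}{2}} e^{- \frac{3 \omega^{2}}{8}}}{2} & \text{for}\: \omega > - \frac{11}{4} \wedge \omega < \frac{11}{4} \\0 & \text{otherwise} \end{cases}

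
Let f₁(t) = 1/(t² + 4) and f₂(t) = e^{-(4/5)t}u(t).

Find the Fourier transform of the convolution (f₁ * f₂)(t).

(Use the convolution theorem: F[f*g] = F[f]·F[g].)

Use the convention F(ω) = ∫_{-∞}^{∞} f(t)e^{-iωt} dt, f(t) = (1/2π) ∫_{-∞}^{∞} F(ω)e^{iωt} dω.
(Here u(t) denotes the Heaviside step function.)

F[f₁*f₂](ω) = \frac{5 \pi e^{- 2 \left|{\omega}\right|}}{2 \left(5 i \omega + 4\right)}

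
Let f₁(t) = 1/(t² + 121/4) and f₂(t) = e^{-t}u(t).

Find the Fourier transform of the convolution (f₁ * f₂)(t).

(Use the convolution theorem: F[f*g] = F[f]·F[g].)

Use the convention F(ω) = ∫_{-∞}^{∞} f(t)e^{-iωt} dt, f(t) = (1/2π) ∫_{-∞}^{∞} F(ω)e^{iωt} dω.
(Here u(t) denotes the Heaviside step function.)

F[f₁*f₂](ω) = \frac{2 \pi e^{- \frac{11 \left|{\omega}\right|}{2}}}{11 \left(i \omega + 1\right)}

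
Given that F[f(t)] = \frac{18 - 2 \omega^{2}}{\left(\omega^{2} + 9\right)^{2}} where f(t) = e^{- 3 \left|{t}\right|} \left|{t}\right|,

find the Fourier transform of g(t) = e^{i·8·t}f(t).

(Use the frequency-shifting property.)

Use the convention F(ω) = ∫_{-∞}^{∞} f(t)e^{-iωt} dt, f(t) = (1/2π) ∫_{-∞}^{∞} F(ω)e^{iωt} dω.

F[g](ω) = \frac{2 \left(9 - \left(\omega - 8\right)^{2}\right)}{\left(\left(\omega - 8\right)^{2} + 9\right)^{2}}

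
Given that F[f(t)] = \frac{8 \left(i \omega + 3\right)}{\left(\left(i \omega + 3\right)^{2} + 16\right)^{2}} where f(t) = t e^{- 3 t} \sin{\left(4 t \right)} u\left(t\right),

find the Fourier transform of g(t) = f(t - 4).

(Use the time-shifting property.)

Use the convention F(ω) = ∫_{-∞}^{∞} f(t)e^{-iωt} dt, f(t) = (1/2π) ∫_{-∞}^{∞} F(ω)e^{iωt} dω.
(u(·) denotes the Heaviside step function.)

F[g](ω) = \frac{8 \left(i \omega + 3\right) e^{- 4 i \omega}}{\left(\left(i \omega + 3\right)^{2} + 16\right)^{2}}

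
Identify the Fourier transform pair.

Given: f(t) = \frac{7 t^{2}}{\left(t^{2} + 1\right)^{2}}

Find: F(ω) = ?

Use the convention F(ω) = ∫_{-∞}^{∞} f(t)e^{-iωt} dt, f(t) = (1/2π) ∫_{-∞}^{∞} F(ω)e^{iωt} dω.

F(ω) = \frac{7 \pi \left(1 - \left|{\omega}\right|\right) e^{- \left|{\omega}\right|}}{2}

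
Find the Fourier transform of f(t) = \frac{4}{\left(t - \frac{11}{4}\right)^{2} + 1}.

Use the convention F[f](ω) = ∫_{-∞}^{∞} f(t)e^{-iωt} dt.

F(ω) = 4 \pi e^{- \frac{11 i \omega}{4} - \left|{\omega}\right|}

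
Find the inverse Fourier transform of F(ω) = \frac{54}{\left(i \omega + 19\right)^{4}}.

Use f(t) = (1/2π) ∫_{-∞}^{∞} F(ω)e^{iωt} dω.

f(t) = 9 t^{3} e^{- 19 t} u\left(t\right)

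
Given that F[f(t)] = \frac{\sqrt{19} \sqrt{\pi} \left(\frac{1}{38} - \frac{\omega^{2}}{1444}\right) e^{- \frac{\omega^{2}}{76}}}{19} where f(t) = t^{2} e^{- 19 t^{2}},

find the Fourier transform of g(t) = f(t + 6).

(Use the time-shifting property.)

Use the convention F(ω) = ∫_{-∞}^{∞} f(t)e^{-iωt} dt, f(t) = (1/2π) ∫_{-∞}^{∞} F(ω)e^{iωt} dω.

F[g](ω) = \frac{\sqrt{19} \sqrt{\pi} \left(38 - \omega^{2}\right) e^{\frac{\omega \left(- \omega + 456 i\right)}{76}}}{27436}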